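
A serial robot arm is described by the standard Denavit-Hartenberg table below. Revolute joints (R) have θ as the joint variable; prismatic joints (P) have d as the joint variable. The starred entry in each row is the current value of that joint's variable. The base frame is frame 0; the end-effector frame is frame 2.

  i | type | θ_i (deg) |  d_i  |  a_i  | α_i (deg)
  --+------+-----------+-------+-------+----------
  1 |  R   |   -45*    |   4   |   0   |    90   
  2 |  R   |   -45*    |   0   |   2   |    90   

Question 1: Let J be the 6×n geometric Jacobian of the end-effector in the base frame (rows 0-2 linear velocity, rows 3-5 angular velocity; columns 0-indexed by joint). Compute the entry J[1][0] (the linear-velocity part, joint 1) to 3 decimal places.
axis z_0 = ẑ; lever o_n−o_0 = (1.0000,-1.0000,2.5858)
cross product → J_v[:, 0] = (1.0000,1.0000,-0.0000)
J_ω[:, 0] = z_0
entry J[1][0] = 1.0000

1.000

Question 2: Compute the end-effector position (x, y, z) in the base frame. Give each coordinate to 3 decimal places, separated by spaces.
1.000 -1.000 2.586

after link 1: o_1 = (0.0000, 0.0000, 4.0000)
after link 2: o_2 = (1.0000, -1.0000, 2.5858)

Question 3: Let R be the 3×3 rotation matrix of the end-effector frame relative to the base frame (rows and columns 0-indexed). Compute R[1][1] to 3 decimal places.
-0.707

End-effector y-axis (col 1 of R) = (-0.7071,-0.7071,0.0000)
R[1][1] = -0.7071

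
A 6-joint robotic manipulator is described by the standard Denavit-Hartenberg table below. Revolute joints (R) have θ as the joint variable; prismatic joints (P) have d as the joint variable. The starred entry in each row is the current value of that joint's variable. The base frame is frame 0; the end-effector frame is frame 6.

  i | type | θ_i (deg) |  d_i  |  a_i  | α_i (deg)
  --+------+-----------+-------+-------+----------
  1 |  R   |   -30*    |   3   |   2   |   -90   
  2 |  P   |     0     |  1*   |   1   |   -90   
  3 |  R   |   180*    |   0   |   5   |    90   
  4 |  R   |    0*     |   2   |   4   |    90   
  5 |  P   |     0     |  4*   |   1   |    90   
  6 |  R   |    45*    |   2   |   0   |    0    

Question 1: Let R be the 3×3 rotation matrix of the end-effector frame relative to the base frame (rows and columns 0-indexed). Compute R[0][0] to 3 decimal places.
-0.612

End-effector x-axis (col 0 of R) = (-0.6124,0.3536,0.7071)
R[0][0] = -0.6124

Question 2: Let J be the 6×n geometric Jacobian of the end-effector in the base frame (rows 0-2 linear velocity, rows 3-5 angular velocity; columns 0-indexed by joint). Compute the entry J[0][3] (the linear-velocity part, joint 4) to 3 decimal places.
axis z_3 = (-0.5000,-0.8660,-0.0000); lever o_n−o_3 = (-4.3301,2.5000,4.0000)
cross product → J_v[:, 3] = (-3.4641,2.0000,-5.0000)
J_ω[:, 3] = z_3
entry J[0][3] = -3.4641

-3.464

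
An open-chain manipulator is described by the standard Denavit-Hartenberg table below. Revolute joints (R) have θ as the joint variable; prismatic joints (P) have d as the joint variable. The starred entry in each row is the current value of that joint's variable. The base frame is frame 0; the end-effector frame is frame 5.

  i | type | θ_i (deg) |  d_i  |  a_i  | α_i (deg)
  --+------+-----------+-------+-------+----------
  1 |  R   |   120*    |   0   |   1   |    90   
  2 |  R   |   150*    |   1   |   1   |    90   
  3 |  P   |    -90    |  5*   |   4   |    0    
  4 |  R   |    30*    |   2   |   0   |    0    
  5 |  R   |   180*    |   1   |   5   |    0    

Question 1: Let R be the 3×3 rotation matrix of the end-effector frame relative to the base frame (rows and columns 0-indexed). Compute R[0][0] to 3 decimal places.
0.533

End-effector x-axis (col 0 of R) = (0.5335,0.8080,-0.2500)
R[0][0] = 0.5335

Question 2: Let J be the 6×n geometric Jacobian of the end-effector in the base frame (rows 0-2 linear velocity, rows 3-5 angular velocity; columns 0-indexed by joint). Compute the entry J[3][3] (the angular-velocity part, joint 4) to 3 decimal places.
axis z_3 = (-0.2500,0.4330,0.8660); lever o_n−o_3 = (1.9175,5.3391,1.3481)
cross product → J_v[:, 3] = (-4.0401,1.9976,-2.1651)
J_ω[:, 3] = z_3
entry J[3][3] = -0.2500

-0.250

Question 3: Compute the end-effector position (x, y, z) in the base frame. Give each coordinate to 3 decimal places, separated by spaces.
after link 1: o_1 = (-0.5000, 0.8660, 0.0000)
after link 2: o_2 = (0.7990, 0.6160, 0.5000)
after link 3: o_3 = (-3.9151, 0.7811, 4.8301)
after link 4: o_4 = (-4.4151, 1.6471, 6.5622)
after link 5: o_5 = (-1.9976, 6.1202, 6.1782)

-1.998 6.120 6.178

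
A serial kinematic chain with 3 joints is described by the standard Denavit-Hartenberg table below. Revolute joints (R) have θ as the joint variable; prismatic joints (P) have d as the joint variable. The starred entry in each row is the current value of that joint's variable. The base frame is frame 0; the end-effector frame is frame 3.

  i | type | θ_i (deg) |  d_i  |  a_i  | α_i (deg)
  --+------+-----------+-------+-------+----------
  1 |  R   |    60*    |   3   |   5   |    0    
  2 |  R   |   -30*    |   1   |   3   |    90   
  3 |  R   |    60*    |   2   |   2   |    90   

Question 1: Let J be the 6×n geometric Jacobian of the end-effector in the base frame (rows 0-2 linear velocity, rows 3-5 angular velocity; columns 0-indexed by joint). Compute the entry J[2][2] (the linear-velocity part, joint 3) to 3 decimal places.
1.000

axis z_2 = (0.5000,-0.8660,0.0000); lever o_n−o_2 = (1.8660,-1.2321,1.7321)
cross product → J_v[:, 2] = (-1.5000,-0.8660,1.0000)
J_ω[:, 2] = z_2
entry J[2][2] = 1.0000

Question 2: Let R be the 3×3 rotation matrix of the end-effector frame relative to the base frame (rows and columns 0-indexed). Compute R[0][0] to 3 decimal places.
End-effector x-axis (col 0 of R) = (0.4330,0.2500,0.8660)
R[0][0] = 0.4330

0.433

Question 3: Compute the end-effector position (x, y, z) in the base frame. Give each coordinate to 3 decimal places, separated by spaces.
6.964 4.598 5.732

after link 1: o_1 = (2.5000, 4.3301, 3.0000)
after link 2: o_2 = (5.0981, 5.8301, 4.0000)
after link 3: o_3 = (6.9641, 4.5981, 5.7321)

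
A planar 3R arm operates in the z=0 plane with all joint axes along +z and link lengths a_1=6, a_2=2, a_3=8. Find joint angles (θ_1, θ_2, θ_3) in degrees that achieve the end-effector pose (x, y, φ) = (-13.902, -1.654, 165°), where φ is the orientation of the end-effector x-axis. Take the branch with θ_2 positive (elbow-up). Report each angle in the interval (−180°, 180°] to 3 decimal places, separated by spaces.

-162.800 60.006 -92.205

wrist centre = target − a_3·(cos φ, sin φ) = (-6.1746, -3.7246)
cos θ_2 = (51.9979−6²−2²)/(2·6·2) = 0.4999; θ_2 = 60.0058° (elbow-up)
β = atan2(-3.7246,-6.1746) = -148.9014°; ψ = atan2(1.7322,6.9998) = 13.8990°
θ_1 = β − ψ = -162.8004°
θ_3 = φ − θ_1 − θ_2 = -92.2054° (wrapped to (-180°,180°])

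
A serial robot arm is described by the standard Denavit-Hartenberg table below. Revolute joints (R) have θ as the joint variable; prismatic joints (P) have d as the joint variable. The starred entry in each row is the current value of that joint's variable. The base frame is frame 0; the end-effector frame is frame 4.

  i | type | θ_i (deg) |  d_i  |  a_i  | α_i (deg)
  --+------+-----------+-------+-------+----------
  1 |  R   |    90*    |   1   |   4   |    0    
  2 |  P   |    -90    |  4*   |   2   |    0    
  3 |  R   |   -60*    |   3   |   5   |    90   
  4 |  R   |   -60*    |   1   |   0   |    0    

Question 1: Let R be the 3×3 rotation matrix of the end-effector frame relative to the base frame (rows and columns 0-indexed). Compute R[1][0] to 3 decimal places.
End-effector x-axis (col 0 of R) = (0.2500,-0.4330,-0.8660)
R[1][0] = -0.4330

-0.433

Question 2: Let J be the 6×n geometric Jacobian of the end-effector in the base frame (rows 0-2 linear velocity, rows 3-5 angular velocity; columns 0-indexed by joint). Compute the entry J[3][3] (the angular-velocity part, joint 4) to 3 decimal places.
axis z_3 = (-0.8660,-0.5000,0.0000); lever o_n−o_3 = (-0.8660,-0.5000,0.0000)
cross product → J_v[:, 3] = (0.0000,-0.0000,0.0000)
J_ω[:, 3] = z_3
entry J[3][3] = -0.8660

-0.866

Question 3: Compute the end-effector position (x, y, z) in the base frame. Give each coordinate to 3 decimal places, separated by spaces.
after link 1: o_1 = (0.0000, 4.0000, 1.0000)
after link 2: o_2 = (2.0000, 4.0000, 5.0000)
after link 3: o_3 = (4.5000, -0.3301, 8.0000)
after link 4: o_4 = (3.6340, -0.8301, 8.0000)

3.634 -0.830 8.000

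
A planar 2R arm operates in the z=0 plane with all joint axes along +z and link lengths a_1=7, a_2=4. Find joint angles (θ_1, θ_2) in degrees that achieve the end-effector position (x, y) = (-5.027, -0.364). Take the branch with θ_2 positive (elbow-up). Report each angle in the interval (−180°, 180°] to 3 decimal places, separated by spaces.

150.003 134.998

cos θ_2 = (25.4032−7²−4²)/(2·7·4) = -0.7071; θ_2 = 134.9983° (elbow-up)
β = atan2(-0.3640,-5.0270) = -175.8585°; ψ = atan2(2.8285,4.1717) = 34.1385°
θ_1 = β − ψ = -209.9970°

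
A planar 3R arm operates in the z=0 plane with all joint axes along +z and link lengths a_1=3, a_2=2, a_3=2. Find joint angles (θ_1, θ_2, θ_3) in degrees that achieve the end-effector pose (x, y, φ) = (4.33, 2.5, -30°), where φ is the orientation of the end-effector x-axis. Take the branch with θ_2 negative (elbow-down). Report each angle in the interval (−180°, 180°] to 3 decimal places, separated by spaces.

76.829 -60.004 -46.825

wrist centre = target − a_3·(cos φ, sin φ) = (2.5979, 3.5000)
cos θ_2 = (18.9993−3²−2²)/(2·3·2) = 0.4999; θ_2 = -60.0036° (elbow-down)
β = atan2(3.5000,2.5979) = 53.4146°; ψ = atan2(-1.7321,3.9999) = -23.4146°
θ_1 = β − ψ = 76.8291°
θ_3 = φ − θ_1 − θ_2 = -46.8255° (wrapped to (-180°,180°])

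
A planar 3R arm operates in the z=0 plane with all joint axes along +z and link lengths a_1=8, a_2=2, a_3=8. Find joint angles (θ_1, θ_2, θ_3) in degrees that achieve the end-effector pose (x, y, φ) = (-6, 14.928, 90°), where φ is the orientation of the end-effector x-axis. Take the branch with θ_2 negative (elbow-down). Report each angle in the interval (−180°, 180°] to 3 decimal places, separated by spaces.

141.788 -60.006 8.217

wrist centre = target − a_3·(cos φ, sin φ) = (-6.0000, 6.9280)
cos θ_2 = (83.9972−8²−2²)/(2·8·2) = 0.4999; θ_2 = -60.0058° (elbow-down)
β = atan2(6.9280,-6.0000) = 130.8942°; ψ = atan2(-1.7322,8.9998) = -10.8942°
θ_1 = β − ψ = 141.7885°
θ_3 = φ − θ_1 − θ_2 = 8.2174° (wrapped to (-180°,180°])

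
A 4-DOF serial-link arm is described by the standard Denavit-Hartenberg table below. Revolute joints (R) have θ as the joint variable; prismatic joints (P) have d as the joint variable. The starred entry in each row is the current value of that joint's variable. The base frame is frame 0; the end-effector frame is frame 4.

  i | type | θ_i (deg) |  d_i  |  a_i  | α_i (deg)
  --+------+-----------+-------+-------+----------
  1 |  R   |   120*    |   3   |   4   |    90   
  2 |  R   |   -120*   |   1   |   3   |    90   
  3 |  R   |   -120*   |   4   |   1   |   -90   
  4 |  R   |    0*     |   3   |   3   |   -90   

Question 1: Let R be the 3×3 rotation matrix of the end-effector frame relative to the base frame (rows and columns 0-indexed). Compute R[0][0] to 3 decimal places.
-0.875

End-effector x-axis (col 0 of R) = (-0.8750,-0.2165,0.4330)
R[0][0] = -0.8750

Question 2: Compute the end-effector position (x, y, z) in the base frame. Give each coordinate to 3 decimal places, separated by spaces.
after link 1: o_1 = (-2.0000, 3.4641, 3.0000)
after link 2: o_2 = (-0.3840, 2.6651, 0.4019)
after link 3: o_3 = (0.4731, -0.5514, 2.8349)
after link 4: o_4 = (-2.8014, -3.0760, 1.8840)

-2.801 -3.076 1.884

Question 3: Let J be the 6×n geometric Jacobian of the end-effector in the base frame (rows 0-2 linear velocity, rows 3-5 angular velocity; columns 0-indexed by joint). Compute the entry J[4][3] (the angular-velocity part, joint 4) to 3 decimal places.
axis z_3 = (-0.2165,-0.6250,-0.7500); lever o_n−o_3 = (-3.2745,-2.5245,-0.9510)
cross product → J_v[:, 3] = (-1.2990,2.2500,-1.5000)
J_ω[:, 3] = z_3
entry J[4][3] = -0.6250

-0.625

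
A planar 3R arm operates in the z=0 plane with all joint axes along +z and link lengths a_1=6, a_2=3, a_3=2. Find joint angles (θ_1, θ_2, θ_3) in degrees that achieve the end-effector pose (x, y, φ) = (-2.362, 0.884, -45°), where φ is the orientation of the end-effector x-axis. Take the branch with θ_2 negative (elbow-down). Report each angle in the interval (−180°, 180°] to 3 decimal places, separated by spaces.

177.349 -135.006 -87.343

wrist centre = target − a_3·(cos φ, sin φ) = (-3.7762, 2.2982)
cos θ_2 = (19.5416−6²−3²)/(2·6·3) = -0.7072; θ_2 = -135.0058° (elbow-down)
β = atan2(2.2982,-3.7762) = 148.6752°; ψ = atan2(-2.1211,3.8785) = -28.6739°
θ_1 = β − ψ = 177.3491°
θ_3 = φ − θ_1 − θ_2 = -87.3433° (wrapped to (-180°,180°])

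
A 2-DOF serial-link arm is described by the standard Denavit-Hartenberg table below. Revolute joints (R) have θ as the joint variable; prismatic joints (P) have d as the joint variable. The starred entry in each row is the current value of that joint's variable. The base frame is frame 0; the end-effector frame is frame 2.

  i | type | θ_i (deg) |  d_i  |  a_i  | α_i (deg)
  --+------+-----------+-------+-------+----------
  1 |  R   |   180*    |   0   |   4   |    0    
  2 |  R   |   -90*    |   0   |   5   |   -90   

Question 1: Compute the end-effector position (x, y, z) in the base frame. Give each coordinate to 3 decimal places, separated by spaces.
after link 1: o_1 = (-4.0000, 0.0000, 0.0000)
after link 2: o_2 = (-4.0000, 5.0000, 0.0000)

-4.000 5.000 0.000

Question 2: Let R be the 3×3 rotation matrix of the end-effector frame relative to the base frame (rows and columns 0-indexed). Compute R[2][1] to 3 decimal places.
End-effector y-axis (col 1 of R) = (-0.0000,0.0000,-1.0000)
R[2][1] = -1.0000

-1.000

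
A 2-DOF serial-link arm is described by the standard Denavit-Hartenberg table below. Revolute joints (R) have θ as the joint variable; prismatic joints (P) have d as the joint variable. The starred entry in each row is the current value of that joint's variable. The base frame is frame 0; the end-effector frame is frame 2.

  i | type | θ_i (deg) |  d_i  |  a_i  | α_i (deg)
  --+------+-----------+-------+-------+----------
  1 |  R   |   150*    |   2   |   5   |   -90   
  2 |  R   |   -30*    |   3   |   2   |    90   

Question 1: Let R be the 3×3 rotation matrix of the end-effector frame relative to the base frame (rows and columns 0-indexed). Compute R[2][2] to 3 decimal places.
0.866

End-effector z-axis (col 2 of R) = (0.4330,-0.2500,0.8660)
R[2][2] = 0.8660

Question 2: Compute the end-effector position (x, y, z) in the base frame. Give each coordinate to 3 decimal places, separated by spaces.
-7.330 0.768 3.000

after link 1: o_1 = (-4.3301, 2.5000, 2.0000)
after link 2: o_2 = (-7.3301, 0.7679, 3.0000)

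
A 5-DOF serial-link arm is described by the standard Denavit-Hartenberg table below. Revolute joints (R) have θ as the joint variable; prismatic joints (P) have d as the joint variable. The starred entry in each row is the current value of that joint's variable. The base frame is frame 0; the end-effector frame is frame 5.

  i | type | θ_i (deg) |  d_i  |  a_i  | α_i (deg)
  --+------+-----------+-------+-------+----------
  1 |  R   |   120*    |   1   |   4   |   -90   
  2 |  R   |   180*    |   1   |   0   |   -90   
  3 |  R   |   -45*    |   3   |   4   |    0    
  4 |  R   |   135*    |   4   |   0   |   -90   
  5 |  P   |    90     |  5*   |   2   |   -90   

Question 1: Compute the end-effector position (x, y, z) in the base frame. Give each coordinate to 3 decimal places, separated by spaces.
after link 1: o_1 = (-2.0000, 3.4641, 1.0000)
after link 2: o_2 = (-2.8660, 2.9641, 1.0000)
after link 3: o_3 = (-3.9013, -0.8996, 4.0000)
after link 4: o_4 = (-3.9013, -0.8996, 8.0000)
after link 5: o_5 = (-6.4013, 3.4305, 6.0000)

-6.401 3.431 6.000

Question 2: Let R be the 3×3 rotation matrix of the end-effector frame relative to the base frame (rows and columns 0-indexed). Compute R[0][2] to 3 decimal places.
-0.866

End-effector z-axis (col 2 of R) = (-0.8660,-0.5000,-0.0000)
R[0][2] = -0.8660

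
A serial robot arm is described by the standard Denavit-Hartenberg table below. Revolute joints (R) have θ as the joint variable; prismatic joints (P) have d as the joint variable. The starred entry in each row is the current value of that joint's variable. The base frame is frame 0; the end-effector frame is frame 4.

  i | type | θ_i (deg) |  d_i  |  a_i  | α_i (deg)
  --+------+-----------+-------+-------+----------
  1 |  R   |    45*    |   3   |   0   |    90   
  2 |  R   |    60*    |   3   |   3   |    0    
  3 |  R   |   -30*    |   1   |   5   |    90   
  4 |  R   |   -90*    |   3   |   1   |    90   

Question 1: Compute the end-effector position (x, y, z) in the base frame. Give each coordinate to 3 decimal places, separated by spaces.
7.305 3.062 5.500

after link 1: o_1 = (0.0000, 0.0000, 3.0000)
after link 2: o_2 = (3.1820, -1.0607, 5.5981)
after link 3: o_3 = (6.9509, 1.2941, 8.0981)
after link 4: o_4 = (7.3045, 3.0619, 5.5000)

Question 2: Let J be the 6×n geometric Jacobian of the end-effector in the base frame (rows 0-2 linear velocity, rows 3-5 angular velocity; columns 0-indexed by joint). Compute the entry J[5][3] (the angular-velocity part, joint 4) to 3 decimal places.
-0.866

axis z_3 = (0.3536,0.3536,-0.8660); lever o_n−o_3 = (0.3536,1.7678,-2.5981)
cross product → J_v[:, 3] = (0.6124,0.6124,0.5000)
J_ω[:, 3] = z_3
entry J[5][3] = -0.8660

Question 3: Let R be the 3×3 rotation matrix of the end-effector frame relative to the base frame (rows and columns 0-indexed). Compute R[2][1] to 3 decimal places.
-0.866

End-effector y-axis (col 1 of R) = (0.3536,0.3536,-0.8660)
R[2][1] = -0.8660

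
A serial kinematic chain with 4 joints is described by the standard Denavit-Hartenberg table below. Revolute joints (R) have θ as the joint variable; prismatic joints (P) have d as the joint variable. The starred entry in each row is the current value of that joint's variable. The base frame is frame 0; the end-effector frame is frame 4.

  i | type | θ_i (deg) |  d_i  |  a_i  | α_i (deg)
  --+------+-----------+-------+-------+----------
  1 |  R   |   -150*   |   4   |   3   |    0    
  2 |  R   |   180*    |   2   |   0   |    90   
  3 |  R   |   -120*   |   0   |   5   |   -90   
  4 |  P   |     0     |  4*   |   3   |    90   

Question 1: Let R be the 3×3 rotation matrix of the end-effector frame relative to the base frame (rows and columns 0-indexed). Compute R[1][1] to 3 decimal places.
0.433

End-effector y-axis (col 1 of R) = (0.7500,0.4330,-0.5000)
R[1][1] = 0.4330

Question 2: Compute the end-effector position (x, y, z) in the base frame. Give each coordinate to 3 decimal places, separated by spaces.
after link 1: o_1 = (-2.5981, -1.5000, 4.0000)
after link 2: o_2 = (-2.5981, -1.5000, 6.0000)
after link 3: o_3 = (-4.7631, -2.7500, 1.6699)
after link 4: o_4 = (-3.0622, -1.7679, -2.9282)

-3.062 -1.768 -2.928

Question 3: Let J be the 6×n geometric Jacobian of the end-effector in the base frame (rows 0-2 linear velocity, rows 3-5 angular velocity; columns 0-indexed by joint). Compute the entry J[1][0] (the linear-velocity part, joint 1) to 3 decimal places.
-3.062

axis z_0 = ẑ; lever o_n−o_0 = (-3.0622,-1.7679,-2.9282)
cross product → J_v[:, 0] = (1.7679,-3.0622,0.0000)
J_ω[:, 0] = z_0
entry J[1][0] = -3.0622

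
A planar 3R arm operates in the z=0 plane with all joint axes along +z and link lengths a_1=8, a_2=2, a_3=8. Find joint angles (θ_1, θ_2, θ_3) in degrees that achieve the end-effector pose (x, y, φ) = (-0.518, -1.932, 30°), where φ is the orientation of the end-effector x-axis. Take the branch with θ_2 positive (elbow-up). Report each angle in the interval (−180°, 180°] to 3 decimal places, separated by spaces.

wrist centre = target − a_3·(cos φ, sin φ) = (-7.4462, -5.9320)
cos θ_2 = (90.6346−8²−2²)/(2·8·2) = 0.7073; θ_2 = 44.9819° (elbow-up)
β = atan2(-5.9320,-7.4462) = -141.4575°; ψ = atan2(1.4138,9.4147) = 8.5401°
θ_1 = β − ψ = -149.9976°
θ_3 = φ − θ_1 − θ_2 = 135.0157° (wrapped to (-180°,180°])

-149.998 44.982 135.016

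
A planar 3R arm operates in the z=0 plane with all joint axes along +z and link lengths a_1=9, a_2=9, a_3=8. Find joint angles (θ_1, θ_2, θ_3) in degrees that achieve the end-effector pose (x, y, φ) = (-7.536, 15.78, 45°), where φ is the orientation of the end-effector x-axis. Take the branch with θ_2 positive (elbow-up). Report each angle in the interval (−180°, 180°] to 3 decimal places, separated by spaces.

wrist centre = target − a_3·(cos φ, sin φ) = (-13.1929, 10.1231)
cos θ_2 = (276.5295−9²−9²)/(2·9·9) = 0.7070; θ_2 = 45.0109° (elbow-up)
β = atan2(10.1231,-13.1929) = 142.5002°; ψ = atan2(6.3652,15.3627) = 22.5055°
θ_1 = β − ψ = 119.9948°
θ_3 = φ − θ_1 − θ_2 = -120.0057° (wrapped to (-180°,180°])

119.995 45.011 -120.006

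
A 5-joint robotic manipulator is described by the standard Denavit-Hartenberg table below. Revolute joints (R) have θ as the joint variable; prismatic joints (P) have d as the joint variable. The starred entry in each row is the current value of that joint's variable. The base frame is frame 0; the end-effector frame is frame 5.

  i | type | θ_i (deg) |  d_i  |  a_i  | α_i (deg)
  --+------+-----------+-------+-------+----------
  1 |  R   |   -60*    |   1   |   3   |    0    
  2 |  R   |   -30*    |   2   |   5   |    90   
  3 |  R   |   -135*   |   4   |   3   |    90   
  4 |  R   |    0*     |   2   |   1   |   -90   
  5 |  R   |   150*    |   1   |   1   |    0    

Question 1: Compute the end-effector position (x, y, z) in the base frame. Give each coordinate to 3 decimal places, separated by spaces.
-3.500 -4.321 1.845

after link 1: o_1 = (1.5000, -2.5981, 1.0000)
after link 2: o_2 = (1.5000, -7.5981, 3.0000)
after link 3: o_3 = (-2.5000, -5.4768, 0.8787)
after link 4: o_4 = (-2.5000, -3.3554, 1.5858)
after link 5: o_5 = (-3.5000, -4.3214, 1.8446)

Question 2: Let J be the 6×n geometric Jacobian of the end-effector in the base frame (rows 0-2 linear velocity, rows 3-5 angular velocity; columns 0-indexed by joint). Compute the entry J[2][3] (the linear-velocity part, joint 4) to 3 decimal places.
axis z_3 = (-0.0000,0.7071,0.7071); lever o_n−o_3 = (-1.0000,1.1554,0.9659)
cross product → J_v[:, 3] = (-0.1340,-0.7071,0.7071)
J_ω[:, 3] = z_3
entry J[2][3] = 0.7071

0.707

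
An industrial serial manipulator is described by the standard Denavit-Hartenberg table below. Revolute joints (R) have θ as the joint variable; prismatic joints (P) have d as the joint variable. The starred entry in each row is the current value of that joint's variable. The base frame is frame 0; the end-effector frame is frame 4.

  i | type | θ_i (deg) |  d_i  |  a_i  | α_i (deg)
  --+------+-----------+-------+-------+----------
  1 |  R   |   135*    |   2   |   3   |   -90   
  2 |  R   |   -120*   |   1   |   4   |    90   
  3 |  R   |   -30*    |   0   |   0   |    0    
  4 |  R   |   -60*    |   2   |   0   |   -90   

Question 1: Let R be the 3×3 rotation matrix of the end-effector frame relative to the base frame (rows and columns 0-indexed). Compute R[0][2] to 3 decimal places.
End-effector z-axis (col 2 of R) = (0.3536,-0.3536,0.8660)
R[0][2] = 0.3536

0.354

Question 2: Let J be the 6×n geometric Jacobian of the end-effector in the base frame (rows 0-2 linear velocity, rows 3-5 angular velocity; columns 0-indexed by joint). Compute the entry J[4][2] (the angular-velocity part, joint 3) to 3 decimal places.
axis z_2 = (0.6124,-0.6124,-0.5000); lever o_n−o_2 = (1.2247,-1.2247,-1.0000)
cross product → J_v[:, 2] = (0.0000,0.0000,0.0000)
J_ω[:, 2] = z_2
entry J[4][2] = -0.6124

-0.612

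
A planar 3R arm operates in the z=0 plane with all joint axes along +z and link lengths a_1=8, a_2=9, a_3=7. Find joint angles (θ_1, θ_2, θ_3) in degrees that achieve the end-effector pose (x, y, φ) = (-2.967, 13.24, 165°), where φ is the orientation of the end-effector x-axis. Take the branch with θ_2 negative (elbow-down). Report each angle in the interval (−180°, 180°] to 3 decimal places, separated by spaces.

wrist centre = target − a_3·(cos φ, sin φ) = (3.7945, 11.4283)
cos θ_2 = (145.0034−8²−9²)/(2·8·9) = 0.0000; θ_2 = -89.9987° (elbow-down)
β = atan2(11.4283,3.7945) = 71.6325°; ψ = atan2(-9.0000,8.0002) = -48.3657°
θ_1 = β − ψ = 119.9982°
θ_3 = φ − θ_1 − θ_2 = 135.0005° (wrapped to (-180°,180°])

119.998 -89.999 135.000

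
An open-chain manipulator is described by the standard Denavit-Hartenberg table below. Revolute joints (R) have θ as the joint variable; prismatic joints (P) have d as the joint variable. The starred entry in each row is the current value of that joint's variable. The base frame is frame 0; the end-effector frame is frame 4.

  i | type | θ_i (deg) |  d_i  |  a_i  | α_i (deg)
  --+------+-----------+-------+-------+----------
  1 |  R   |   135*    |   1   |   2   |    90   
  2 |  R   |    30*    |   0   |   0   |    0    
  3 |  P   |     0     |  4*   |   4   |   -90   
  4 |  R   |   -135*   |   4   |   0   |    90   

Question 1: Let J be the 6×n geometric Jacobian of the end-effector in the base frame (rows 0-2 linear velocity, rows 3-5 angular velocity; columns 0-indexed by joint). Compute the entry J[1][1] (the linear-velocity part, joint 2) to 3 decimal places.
axis z_1 = (0.7071,0.7071,0.0000); lever o_n−o_1 = (1.7932,3.8637,5.4641)
cross product → J_v[:, 1] = (3.8637,-3.8637,1.4641)
J_ω[:, 1] = z_1
entry J[1][1] = -3.8637

-3.864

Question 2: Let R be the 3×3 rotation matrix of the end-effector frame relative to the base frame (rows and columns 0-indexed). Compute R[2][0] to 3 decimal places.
End-effector x-axis (col 0 of R) = (0.9330,0.0670,-0.3536)
R[2][0] = -0.3536

-0.354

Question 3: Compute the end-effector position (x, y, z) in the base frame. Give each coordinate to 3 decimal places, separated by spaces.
after link 1: o_1 = (-1.4142, 1.4142, 1.0000)
after link 2: o_2 = (-1.4142, 1.4142, 1.0000)
after link 3: o_3 = (-1.0353, 6.6921, 3.0000)
after link 4: o_4 = (0.3789, 5.2779, 6.4641)

0.379 5.278 6.464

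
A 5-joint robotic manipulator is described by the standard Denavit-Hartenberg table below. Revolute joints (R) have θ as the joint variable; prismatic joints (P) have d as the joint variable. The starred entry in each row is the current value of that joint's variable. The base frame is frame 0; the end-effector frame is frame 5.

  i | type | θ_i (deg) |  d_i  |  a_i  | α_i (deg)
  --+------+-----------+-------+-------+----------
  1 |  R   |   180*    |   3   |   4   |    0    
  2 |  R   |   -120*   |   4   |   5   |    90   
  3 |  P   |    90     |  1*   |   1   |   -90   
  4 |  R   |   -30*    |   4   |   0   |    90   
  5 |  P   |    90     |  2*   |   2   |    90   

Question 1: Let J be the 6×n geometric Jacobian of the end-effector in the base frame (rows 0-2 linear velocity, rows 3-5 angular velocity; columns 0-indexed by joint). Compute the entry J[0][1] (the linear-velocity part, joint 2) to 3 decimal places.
axis z_1 = (0.0000,0.0000,1.0000); lever o_n−o_1 = (1.8660,-2.2321,4.0000)
cross product → J_v[:, 1] = (2.2321,1.8660,-0.0000)
J_ω[:, 1] = z_1
entry J[0][1] = 2.2321

2.232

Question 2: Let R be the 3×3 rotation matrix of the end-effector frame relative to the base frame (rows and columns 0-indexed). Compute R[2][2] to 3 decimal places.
0.866

End-effector z-axis (col 2 of R) = (0.4330,-0.2500,0.8660)
R[2][2] = 0.8660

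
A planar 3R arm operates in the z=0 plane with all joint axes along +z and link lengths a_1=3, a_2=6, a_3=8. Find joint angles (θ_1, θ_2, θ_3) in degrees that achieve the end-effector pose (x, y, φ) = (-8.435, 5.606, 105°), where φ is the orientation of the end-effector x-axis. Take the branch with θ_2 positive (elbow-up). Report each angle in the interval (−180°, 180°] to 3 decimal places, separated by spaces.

135.008 89.990 -119.997

wrist centre = target − a_3·(cos φ, sin φ) = (-6.3644, -2.1214)
cos θ_2 = (45.0066−3²−6²)/(2·3·6) = 0.0002; θ_2 = 89.9896° (elbow-up)
β = atan2(-2.1214,-6.3644) = -161.5657°; ψ = atan2(6.0000,3.0011) = 63.4266°
θ_1 = β − ψ = -224.9923°
θ_3 = φ − θ_1 − θ_2 = -119.9973° (wrapped to (-180°,180°])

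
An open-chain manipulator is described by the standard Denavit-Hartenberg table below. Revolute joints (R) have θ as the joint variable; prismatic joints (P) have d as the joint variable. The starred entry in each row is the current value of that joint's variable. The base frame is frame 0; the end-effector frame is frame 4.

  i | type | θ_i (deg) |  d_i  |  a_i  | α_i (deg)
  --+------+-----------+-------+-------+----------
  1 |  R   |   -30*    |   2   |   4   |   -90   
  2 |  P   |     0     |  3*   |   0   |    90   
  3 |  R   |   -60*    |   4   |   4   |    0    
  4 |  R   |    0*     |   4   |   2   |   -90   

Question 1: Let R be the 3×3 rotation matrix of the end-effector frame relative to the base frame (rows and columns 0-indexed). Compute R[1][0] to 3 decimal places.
End-effector x-axis (col 0 of R) = (0.0000,-1.0000,0.0000)
R[1][0] = -1.0000

-1.000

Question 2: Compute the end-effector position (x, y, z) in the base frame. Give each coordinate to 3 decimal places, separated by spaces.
4.964 -5.402 10.000

after link 1: o_1 = (3.4641, -2.0000, 2.0000)
after link 2: o_2 = (4.9641, 0.5981, 2.0000)
after link 3: o_3 = (4.9641, -3.4019, 6.0000)
after link 4: o_4 = (4.9641, -5.4019, 10.0000)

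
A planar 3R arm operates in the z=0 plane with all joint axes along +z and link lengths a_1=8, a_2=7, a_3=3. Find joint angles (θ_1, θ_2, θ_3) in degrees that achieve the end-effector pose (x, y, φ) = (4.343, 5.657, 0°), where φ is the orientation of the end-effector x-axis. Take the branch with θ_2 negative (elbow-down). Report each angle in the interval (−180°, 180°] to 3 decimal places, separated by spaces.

wrist centre = target − a_3·(cos φ, sin φ) = (1.3430, 5.6570)
cos θ_2 = (33.8053−8²−7²)/(2·8·7) = -0.7071; θ_2 = -134.9991° (elbow-down)
β = atan2(5.6570,1.3430) = 76.6449°; ψ = atan2(-4.9498,3.0503) = -58.3565°
θ_1 = β − ψ = 135.0015°
θ_3 = φ − θ_1 − θ_2 = -0.0024° (wrapped to (-180°,180°])

135.001 -134.999 -0.002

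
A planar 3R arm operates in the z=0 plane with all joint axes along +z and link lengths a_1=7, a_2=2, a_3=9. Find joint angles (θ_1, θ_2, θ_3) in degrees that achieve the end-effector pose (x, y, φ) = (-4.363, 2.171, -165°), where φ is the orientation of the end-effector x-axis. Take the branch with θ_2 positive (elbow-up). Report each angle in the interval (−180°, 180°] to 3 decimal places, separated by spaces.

wrist centre = target − a_3·(cos φ, sin φ) = (4.3303, 4.5004)
cos θ_2 = (39.0051−7²−2²)/(2·7·2) = -0.4998; θ_2 = 119.9879° (elbow-up)
β = atan2(4.5004,4.3303) = 46.1031°; ψ = atan2(1.7323,6.0004) = 16.1030°
θ_1 = β − ψ = 30.0001°
θ_3 = φ − θ_1 − θ_2 = 45.0120° (wrapped to (-180°,180°])

30.000 119.988 45.012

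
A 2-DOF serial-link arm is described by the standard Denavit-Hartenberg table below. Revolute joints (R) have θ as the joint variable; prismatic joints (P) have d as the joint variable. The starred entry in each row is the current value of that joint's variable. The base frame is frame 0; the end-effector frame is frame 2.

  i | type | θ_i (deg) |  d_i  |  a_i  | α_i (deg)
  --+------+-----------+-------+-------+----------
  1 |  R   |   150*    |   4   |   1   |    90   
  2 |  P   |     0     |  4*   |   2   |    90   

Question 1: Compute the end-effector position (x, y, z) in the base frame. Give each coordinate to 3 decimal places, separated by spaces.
-0.598 4.964 4.000

after link 1: o_1 = (-0.8660, 0.5000, 4.0000)
after link 2: o_2 = (-0.5981, 4.9641, 4.0000)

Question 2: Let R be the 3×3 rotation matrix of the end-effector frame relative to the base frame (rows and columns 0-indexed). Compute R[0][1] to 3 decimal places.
0.500

End-effector y-axis (col 1 of R) = (0.5000,0.8660,0.0000)
R[0][1] = 0.5000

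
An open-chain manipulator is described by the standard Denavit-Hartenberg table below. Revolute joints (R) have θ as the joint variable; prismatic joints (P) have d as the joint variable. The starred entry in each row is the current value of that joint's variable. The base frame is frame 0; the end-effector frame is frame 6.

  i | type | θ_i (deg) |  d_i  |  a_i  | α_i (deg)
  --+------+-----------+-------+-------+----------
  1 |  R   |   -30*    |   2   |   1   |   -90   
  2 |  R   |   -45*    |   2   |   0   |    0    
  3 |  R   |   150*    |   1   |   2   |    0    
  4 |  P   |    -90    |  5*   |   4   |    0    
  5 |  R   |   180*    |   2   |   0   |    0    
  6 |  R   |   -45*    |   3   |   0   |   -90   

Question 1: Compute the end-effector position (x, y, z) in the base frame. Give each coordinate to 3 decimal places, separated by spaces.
10.264 9.085 -0.967

after link 1: o_1 = (0.8660, -0.5000, 2.0000)
after link 2: o_2 = (1.8660, 1.2321, 2.0000)
after link 3: o_3 = (1.9177, 2.3569, 0.0681)
after link 4: o_4 = (7.7638, 4.7552, -0.9671)
after link 5: o_5 = (8.7638, 6.4872, -0.9671)
after link 6: o_6 = (10.2638, 9.0853, -0.9671)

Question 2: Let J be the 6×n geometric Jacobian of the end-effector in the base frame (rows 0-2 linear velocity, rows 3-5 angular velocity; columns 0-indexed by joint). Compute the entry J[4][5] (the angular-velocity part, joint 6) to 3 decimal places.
axis z_5 = (0.5000,0.8660,0.0000); lever o_n−o_5 = (1.5000,2.5981,0.0000)
cross product → J_v[:, 5] = (0.0000,-0.0000,0.0000)
J_ω[:, 5] = z_5
entry J[4][5] = 0.8660

0.866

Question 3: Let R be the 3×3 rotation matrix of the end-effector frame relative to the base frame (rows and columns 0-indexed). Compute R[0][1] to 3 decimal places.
End-effector y-axis (col 1 of R) = (-0.5000,-0.8660,-0.0000)
R[0][1] = -0.5000

-0.500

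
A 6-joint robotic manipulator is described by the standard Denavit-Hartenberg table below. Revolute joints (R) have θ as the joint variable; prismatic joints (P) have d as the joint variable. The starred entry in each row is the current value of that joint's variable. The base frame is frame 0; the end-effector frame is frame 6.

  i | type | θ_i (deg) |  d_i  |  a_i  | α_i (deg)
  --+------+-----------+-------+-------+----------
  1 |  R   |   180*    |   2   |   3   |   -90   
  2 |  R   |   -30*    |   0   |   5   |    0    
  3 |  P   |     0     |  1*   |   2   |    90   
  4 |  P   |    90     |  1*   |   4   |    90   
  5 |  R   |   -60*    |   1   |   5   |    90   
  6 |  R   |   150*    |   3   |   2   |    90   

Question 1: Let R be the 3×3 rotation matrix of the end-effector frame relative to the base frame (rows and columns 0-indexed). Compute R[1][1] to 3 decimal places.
0.866

End-effector y-axis (col 1 of R) = (-0.2500,0.8660,-0.4330)
R[1][1] = 0.8660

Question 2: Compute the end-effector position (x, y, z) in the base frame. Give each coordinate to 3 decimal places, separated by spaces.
after link 1: o_1 = (-3.0000, 0.0000, 2.0000)
after link 2: o_2 = (-7.3301, 0.0000, 4.5000)
after link 3: o_3 = (-9.0622, -1.0000, 5.5000)
after link 4: o_4 = (-8.5622, -5.0000, 6.3660)
after link 5: o_5 = (-11.5933, -7.5000, 3.1160)
after link 6: o_6 = (-12.4593, -4.0359, 3.6160)

-12.459 -4.036 3.616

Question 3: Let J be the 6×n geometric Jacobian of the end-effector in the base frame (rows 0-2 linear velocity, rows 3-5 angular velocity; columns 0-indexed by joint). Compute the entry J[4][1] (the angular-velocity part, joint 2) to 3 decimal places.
-1.000

axis z_1 = (-0.0000,-1.0000,0.0000); lever o_n−o_1 = (-9.4593,-4.0359,1.6160)
cross product → J_v[:, 1] = (-1.6160,-0.0000,-9.4593)
J_ω[:, 1] = z_1
entry J[4][1] = -1.0000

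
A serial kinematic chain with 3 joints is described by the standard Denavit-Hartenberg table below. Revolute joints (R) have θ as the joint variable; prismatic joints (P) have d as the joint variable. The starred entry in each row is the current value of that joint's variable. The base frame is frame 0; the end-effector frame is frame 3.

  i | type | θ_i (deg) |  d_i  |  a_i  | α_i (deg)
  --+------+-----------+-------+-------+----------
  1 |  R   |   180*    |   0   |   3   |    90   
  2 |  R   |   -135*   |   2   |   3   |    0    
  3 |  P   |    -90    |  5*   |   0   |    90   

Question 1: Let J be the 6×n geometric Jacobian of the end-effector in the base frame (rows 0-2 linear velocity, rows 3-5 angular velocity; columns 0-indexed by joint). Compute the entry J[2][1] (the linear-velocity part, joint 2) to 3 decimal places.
axis z_1 = (0.0000,1.0000,0.0000); lever o_n−o_1 = (2.1213,7.0000,-2.1213)
cross product → J_v[:, 1] = (-2.1213,0.0000,-2.1213)
J_ω[:, 1] = z_1
entry J[2][1] = -2.1213

-2.121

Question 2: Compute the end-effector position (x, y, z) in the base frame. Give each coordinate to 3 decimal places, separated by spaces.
-0.879 7.000 -2.121

after link 1: o_1 = (-3.0000, 0.0000, 0.0000)
after link 2: o_2 = (-0.8787, 2.0000, -2.1213)
after link 3: o_3 = (-0.8787, 7.0000, -2.1213)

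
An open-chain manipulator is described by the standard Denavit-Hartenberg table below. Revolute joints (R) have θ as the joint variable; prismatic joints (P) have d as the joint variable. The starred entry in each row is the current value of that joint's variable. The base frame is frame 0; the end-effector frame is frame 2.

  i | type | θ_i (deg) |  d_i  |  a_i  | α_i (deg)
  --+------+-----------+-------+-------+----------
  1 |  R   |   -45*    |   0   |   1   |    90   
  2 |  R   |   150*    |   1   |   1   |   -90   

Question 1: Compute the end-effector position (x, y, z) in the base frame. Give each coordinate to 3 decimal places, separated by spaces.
-0.612 -0.802 0.500

after link 1: o_1 = (0.7071, -0.7071, 0.0000)
after link 2: o_2 = (-0.6124, -0.8018, 0.5000)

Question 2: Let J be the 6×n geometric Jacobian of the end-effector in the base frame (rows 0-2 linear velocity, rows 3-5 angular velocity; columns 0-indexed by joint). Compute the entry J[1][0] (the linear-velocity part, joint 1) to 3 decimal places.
-0.612

axis z_0 = ẑ; lever o_n−o_0 = (-0.6124,-0.8018,0.5000)
cross product → J_v[:, 0] = (0.8018,-0.6124,0.0000)
J_ω[:, 0] = z_0
entry J[1][0] = -0.6124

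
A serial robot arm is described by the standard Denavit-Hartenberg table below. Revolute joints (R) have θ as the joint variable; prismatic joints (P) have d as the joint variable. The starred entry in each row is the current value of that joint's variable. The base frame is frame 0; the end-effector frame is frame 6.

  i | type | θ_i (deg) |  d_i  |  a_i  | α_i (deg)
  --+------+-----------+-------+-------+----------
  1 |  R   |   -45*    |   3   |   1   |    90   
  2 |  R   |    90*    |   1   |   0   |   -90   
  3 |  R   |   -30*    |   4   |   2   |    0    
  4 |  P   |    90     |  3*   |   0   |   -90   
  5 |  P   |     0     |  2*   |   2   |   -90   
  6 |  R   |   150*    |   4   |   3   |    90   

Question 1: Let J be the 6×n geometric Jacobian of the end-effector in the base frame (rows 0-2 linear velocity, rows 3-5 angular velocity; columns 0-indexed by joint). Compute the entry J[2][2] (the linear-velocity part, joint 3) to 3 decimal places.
axis z_2 = (-0.7071,0.7071,0.0000); lever o_n−o_2 = (-3.0179,1.2247,1.0000)
cross product → J_v[:, 2] = (0.7071,0.7071,1.2679)
J_ω[:, 2] = z_2
entry J[2][2] = 1.2679

1.268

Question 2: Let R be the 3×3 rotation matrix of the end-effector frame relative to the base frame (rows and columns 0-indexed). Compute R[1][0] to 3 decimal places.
-0.707

End-effector x-axis (col 0 of R) = (-0.7071,-0.7071,0.0000)
R[1][0] = -0.7071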